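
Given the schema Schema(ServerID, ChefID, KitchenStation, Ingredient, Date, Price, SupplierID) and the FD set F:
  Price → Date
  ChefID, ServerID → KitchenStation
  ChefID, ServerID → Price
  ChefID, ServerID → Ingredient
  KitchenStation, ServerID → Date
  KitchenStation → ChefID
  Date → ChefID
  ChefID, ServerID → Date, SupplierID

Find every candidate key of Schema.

{ChefID, ServerID}, {Date, ServerID}, {KitchenStation, ServerID}, {Price, ServerID}

No FD produces {ServerID}, so it must be in every candidate key.
{ChefID, ServerID} is a candidate key since {ChefID, ServerID}⁺ = {ChefID, Date, Ingredient, KitchenStation, Price, ServerID, SupplierID} covers every attribute.
{Date, ServerID} is a candidate key since {Date, ServerID}⁺ = {ChefID, Date, Ingredient, KitchenStation, Price, ServerID, SupplierID} covers every attribute.
{KitchenStation, ServerID} is a candidate key since {KitchenStation, ServerID}⁺ = {ChefID, Date, Ingredient, KitchenStation, Price, ServerID, SupplierID} covers every attribute.
{Price, ServerID} is a candidate key since {Price, ServerID}⁺ = {ChefID, Date, Ingredient, KitchenStation, Price, ServerID, SupplierID} covers every attribute.
No proper subset of any of these is a key, and no other minimal superkey exists.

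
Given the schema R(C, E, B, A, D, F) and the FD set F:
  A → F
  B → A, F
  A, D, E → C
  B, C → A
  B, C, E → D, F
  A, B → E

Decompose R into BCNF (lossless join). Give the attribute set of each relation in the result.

{A, B, E}; {A, F}; {B, C, D}

Candidate keys of the original relation: {B, C}, {B, D}.
{A, B, C, D, E, F}: {A} determines {A, F} here but is not a superkey — split on A → F, giving {A, F} and {A, B, C, D, E}.
{A, F} is in BCNF.
{A, B, C, D, E}: {B} determines {A, B, E} here but is not a superkey — split on B → A, E, giving {A, B, E} and {B, C, D}.
{A, B, E} is in BCNF.
{B, C, D} is in BCNF.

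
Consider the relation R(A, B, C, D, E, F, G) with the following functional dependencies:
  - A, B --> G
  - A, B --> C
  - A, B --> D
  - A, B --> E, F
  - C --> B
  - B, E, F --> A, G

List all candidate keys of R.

Closure of {A, B} is {A, B, C, D, E, F, G}, the whole schema; {A, B} is a candidate key.
Closure of {A, C} is {A, B, C, D, E, F, G}, the whole schema; {A, C} is a candidate key.
Closure of {B, E, F} is {A, B, C, D, E, F, G}, the whole schema; {B, E, F} is a candidate key.
Closure of {C, E, F} is {A, B, C, D, E, F, G}, the whole schema; {C, E, F} is a candidate key.
These are minimal and exhaustive — every other superkey contains one of them.

{A, B}, {A, C}, {B, E, F}, {C, E, F}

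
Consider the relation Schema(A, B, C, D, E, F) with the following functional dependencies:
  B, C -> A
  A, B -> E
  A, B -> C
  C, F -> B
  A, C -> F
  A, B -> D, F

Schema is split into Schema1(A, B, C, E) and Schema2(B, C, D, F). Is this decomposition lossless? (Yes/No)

Yes

Common attributes: {B, C}; their closure is {A, B, C, D, E, F}.
Schema1 is contained in that closure, so Schema1 ∩ Schema2 -> Schema1 holds and the join is lossless.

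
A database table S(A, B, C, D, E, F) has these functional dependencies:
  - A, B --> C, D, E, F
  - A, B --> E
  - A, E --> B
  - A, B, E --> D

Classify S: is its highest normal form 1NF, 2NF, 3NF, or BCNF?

BCNF

Candidate keys: {A, B}, {A, E}. Prime attributes: {A, B, E}.
Each dependency's left side is a superkey — BCNF holds.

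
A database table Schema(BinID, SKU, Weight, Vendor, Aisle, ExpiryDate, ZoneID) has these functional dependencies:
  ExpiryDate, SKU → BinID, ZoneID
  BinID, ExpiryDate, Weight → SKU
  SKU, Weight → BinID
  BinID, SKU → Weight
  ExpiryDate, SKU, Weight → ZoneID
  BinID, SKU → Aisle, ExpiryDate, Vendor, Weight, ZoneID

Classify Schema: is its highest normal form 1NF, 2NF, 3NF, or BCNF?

BCNF

Candidate keys: {BinID, ExpiryDate, Weight}, {BinID, SKU}, {ExpiryDate, SKU}, {SKU, Weight}. Prime attributes: {BinID, ExpiryDate, SKU, Weight}.
The left-hand side of every FD is a superkey, so BCNF is satisfied.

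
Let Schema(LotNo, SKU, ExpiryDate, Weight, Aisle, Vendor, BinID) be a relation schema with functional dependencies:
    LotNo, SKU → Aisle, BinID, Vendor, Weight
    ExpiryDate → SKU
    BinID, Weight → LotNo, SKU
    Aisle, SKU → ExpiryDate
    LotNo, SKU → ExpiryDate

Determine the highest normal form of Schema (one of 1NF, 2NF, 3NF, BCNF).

3NF

Candidate keys: {BinID, Weight}, {ExpiryDate, LotNo}, {LotNo, SKU}. Prime attributes: {BinID, ExpiryDate, LotNo, SKU, Weight}.
ExpiryDate → SKU: {ExpiryDate}⁺ = {ExpiryDate, SKU}, which is not all of the attributes, so the left side is not a superkey — BCNF is violated.
Since {SKU} ⊆ prime attributes and every other non-superkey FD also has a prime right side, the schema is in 3NF.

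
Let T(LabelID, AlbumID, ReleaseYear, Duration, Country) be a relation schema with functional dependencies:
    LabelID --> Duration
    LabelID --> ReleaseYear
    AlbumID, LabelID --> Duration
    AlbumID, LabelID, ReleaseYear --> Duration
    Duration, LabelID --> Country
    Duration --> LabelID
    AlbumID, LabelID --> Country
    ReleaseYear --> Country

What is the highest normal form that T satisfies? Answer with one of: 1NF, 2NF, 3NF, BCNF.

Candidate keys: {AlbumID, Duration}, {AlbumID, LabelID}. Prime attributes: {AlbumID, Duration, LabelID}.
LabelID --> Duration breaks BCNF: {LabelID}⁺ = {Country, Duration, LabelID, ReleaseYear}, so {LabelID} is not a superkey.
LabelID --> ReleaseYear has non-prime {ReleaseYear} on the right and a non-superkey on the left, so 3NF fails.
{Duration} is a proper subset of the key {AlbumID, Duration}, and {Duration}⁺ contains the non-prime attributes {Country, ReleaseYear} — a partial dependency, so 2NF is violated.

1NF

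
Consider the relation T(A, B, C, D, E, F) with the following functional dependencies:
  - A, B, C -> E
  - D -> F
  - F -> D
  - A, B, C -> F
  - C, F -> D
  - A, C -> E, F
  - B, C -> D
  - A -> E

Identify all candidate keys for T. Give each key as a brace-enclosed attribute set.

{A, B, C}

No FD produces {A, B, C}, so they must be in every candidate key.
{A, B, C}⁺ = {A, B, C, D, E, F} — all of the relation — so {A, B, C} is a candidate key.
No other minimal set has full closure, so this is the only candidate key.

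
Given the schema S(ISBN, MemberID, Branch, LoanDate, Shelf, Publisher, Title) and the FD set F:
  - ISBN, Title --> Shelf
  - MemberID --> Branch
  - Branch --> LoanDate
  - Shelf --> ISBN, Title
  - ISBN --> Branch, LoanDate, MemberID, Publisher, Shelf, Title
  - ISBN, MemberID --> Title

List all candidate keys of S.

{ISBN}, {Shelf}

{ISBN}⁺ = {Branch, ISBN, LoanDate, MemberID, Publisher, Shelf, Title}, which is every attribute, so {ISBN} is a candidate key.
{Shelf}⁺ = {Branch, ISBN, LoanDate, MemberID, Publisher, Shelf, Title}, which is every attribute, so {Shelf} is a candidate key.
Any other superkey properly contains one of these, so there are no further candidate keys.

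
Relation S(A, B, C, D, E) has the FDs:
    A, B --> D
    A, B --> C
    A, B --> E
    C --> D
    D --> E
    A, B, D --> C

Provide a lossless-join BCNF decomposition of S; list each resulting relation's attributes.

{A, B, C}; {C, D}; {D, E}

Candidate key of the original relation: {A, B}.
In {A, B, C, D, E}, {C} is not a superkey ({C}⁺ restricted to this set is {C, D, E}), so split on C --> D, E into {C, D, E} and {A, B, C}.
In {C, D, E}, {D} is not a superkey ({D}⁺ restricted to this set is {D, E}), so split on D --> E into {D, E} and {C, D}.
{D, E} is in BCNF.
{C, D} is in BCNF.
{A, B, C} is in BCNF.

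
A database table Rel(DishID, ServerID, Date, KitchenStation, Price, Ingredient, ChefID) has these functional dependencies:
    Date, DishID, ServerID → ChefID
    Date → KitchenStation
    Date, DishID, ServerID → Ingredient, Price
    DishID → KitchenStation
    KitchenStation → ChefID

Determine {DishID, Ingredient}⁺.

{ChefID, DishID, Ingredient, KitchenStation}

Start with {DishID, Ingredient}.
DishID → KitchenStation applies; add {KitchenStation} → now {DishID, Ingredient, KitchenStation}.
KitchenStation → ChefID applies; add {ChefID} → now {ChefID, DishID, Ingredient, KitchenStation}.
No further FD applies.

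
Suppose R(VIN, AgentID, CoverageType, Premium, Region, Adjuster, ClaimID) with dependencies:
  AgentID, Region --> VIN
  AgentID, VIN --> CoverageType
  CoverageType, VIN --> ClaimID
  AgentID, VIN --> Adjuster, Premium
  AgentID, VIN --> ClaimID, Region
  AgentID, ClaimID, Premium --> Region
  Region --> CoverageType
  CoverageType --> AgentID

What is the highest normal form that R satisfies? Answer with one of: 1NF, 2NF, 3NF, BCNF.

Candidate keys: {AgentID, ClaimID, Premium}, {AgentID, VIN}, {ClaimID, CoverageType, Premium}, {CoverageType, VIN}, {Region}. Prime attributes: {AgentID, ClaimID, CoverageType, Premium, Region, VIN}.
CoverageType --> AgentID breaks BCNF: {CoverageType}⁺ = {AgentID, CoverageType}, so {CoverageType} is not a superkey.
Its right-hand attributes {AgentID} are all prime, as are those of every other non-superkey FD — the relation is in 3NF.

3NF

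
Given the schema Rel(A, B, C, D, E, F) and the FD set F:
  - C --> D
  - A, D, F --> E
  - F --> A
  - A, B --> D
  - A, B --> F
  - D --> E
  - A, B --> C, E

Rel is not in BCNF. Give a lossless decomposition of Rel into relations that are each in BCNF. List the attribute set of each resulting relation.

{A, F}; {B, C, F}; {C, D}; {D, E}

Candidate keys of the original relation: {A, B}, {B, F}.
Within {A, B, C, D, E, F}: {C}⁺ ∩ {A, B, C, D, E, F} = {C, D, E}, not the whole set, so C --> D, E violates BCNF; decompose into {C, D, E} and {A, B, C, F}.
Within {C, D, E}: {D}⁺ ∩ {C, D, E} = {D, E}, not the whole set, so D --> E violates BCNF; decompose into {D, E} and {C, D}.
{D, E} has no BCNF violation.
{C, D} has no BCNF violation.
Within {A, B, C, F}: {F}⁺ ∩ {A, B, C, F} = {A, F}, not the whole set, so F --> A violates BCNF; decompose into {A, F} and {B, C, F}.
{A, F} has no BCNF violation.
{B, C, F} has no BCNF violation.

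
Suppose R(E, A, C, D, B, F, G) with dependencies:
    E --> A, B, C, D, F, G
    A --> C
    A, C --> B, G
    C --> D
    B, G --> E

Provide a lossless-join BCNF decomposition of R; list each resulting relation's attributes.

Candidate keys of the original relation: {A}, {B, G}, {E}.
In {A, B, C, D, E, F, G}, {C} is not a superkey ({C}⁺ restricted to this set is {C, D}), so split on C --> D into {C, D} and {A, B, C, E, F, G}.
{C, D}: every determinant is a superkey — BCNF.
{A, B, C, E, F, G}: every determinant is a superkey — BCNF.

{A, B, C, E, F, G}; {C, D}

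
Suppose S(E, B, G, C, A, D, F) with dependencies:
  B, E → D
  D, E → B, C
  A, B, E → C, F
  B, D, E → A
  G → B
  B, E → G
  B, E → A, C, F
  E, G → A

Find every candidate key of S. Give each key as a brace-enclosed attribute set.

{B, E}, {D, E}, {E, G}

No FD produces {E}, so it must be in every candidate key.
{B, E}⁺ = {A, B, C, D, E, F, G} — all of the relation — so {B, E} is a candidate key.
{D, E}⁺ = {A, B, C, D, E, F, G} — all of the relation — so {D, E} is a candidate key.
{E, G}⁺ = {A, B, C, D, E, F, G} — all of the relation — so {E, G} is a candidate key.
Any other superkey properly contains one of these, so there are no further candidate keys.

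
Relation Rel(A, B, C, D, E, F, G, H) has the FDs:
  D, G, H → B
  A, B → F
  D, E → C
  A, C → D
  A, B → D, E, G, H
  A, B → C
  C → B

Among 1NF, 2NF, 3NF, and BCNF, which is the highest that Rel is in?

3NF

Candidate keys: {A, B}, {A, C}, {A, D, E}, {A, D, G, H}. Prime attributes: {A, B, C, D, E, G, H}.
D, G, H → B breaks BCNF: {D, G, H}⁺ = {B, D, G, H}, so {D, G, H} is not a superkey.
Since {B} ⊆ prime attributes and every other non-superkey FD also has a prime right side, the schema is in 3NF.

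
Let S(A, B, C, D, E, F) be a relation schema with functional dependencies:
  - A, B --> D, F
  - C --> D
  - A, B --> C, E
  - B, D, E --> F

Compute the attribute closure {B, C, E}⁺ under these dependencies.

{B, C, D, E, F}

Start with {B, C, E}.
C --> D applies; add {D} → now {B, C, D, E}.
B, D, E --> F applies; add {F} → now {B, C, D, E, F}.
No further FD applies.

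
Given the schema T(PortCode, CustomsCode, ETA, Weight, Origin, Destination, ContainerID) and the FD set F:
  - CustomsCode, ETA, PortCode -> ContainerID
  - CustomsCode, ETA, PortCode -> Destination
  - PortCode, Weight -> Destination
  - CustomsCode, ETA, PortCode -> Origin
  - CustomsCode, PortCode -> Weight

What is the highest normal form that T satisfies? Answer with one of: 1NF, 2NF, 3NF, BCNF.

Candidate key: {CustomsCode, ETA, PortCode}. Prime attributes: {CustomsCode, ETA, PortCode}.
PortCode, Weight -> Destination: {PortCode, Weight}⁺ = {Destination, PortCode, Weight}, which is not all of the attributes, so the left side is not a superkey — BCNF is violated.
Because {Destination} is non-prime and the left side of PortCode, Weight -> Destination is not a superkey, the relation is not in 3NF.
{CustomsCode, PortCode} is a proper subset of the key {CustomsCode, ETA, PortCode}, and {CustomsCode, PortCode}⁺ contains the non-prime attributes {Destination, Weight} — a partial dependency, so 2NF is violated.

1NF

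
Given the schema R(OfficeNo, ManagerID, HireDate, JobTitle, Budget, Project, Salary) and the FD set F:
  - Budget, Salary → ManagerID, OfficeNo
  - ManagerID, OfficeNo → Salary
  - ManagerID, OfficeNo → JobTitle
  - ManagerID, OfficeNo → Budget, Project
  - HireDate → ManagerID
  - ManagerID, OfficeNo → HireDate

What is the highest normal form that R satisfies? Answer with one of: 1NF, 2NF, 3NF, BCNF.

3NF

Candidate keys: {Budget, Salary}, {HireDate, OfficeNo}, {ManagerID, OfficeNo}. Prime attributes: {Budget, HireDate, ManagerID, OfficeNo, Salary}.
For HireDate → ManagerID we have {HireDate}⁺ = {HireDate, ManagerID}; {HireDate} is not a superkey, so BCNF fails.
Its right-hand attributes {ManagerID} are all prime, as are those of every other non-superkey FD — the relation is in 3NF.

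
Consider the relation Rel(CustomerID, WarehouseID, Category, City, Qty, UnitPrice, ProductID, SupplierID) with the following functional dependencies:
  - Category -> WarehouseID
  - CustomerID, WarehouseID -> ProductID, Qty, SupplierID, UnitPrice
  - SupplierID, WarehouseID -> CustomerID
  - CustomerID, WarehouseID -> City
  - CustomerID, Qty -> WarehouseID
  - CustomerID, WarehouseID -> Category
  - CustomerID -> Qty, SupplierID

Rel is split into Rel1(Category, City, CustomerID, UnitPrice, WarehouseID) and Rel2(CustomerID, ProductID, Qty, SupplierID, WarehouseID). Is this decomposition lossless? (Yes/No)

Yes

The shared attributes are {CustomerID, WarehouseID} and {CustomerID, WarehouseID}⁺ = {Category, City, CustomerID, ProductID, Qty, SupplierID, UnitPrice, WarehouseID}.
Rel1 is contained in that closure, so Rel1 ∩ Rel2 -> Rel1 holds and the join is lossless.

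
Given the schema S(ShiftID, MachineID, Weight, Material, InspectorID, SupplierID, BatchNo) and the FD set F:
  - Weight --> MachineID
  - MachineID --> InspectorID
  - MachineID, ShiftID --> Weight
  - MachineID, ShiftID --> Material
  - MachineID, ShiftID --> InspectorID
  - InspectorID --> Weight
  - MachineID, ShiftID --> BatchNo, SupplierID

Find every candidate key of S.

{InspectorID, ShiftID}, {MachineID, ShiftID}, {ShiftID, Weight}

Attributes never on any right-hand side: {ShiftID} — every candidate key must contain it.
{InspectorID, ShiftID}⁺ = {BatchNo, InspectorID, MachineID, Material, ShiftID, SupplierID, Weight} — all of the relation — so {InspectorID, ShiftID} is a candidate key.
{MachineID, ShiftID}⁺ = {BatchNo, InspectorID, MachineID, Material, ShiftID, SupplierID, Weight} — all of the relation — so {MachineID, ShiftID} is a candidate key.
{ShiftID, Weight}⁺ = {BatchNo, InspectorID, MachineID, Material, ShiftID, SupplierID, Weight} — all of the relation — so {ShiftID, Weight} is a candidate key.
No proper subset of any of these is a key, and no other minimal superkey exists.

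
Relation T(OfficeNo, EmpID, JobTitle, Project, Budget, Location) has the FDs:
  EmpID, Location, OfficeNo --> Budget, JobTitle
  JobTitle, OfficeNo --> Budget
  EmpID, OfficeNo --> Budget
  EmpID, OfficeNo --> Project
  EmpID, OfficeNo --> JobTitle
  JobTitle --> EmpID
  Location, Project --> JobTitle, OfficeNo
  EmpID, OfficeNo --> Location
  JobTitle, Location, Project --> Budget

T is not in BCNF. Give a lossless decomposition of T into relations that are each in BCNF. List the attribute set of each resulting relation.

Candidate keys of the original relation: {EmpID, OfficeNo}, {JobTitle, OfficeNo}, {Location, Project}.
{Budget, EmpID, JobTitle, Location, OfficeNo, Project}: {JobTitle} determines {EmpID, JobTitle} here but is not a superkey — split on JobTitle --> EmpID, giving {EmpID, JobTitle} and {Budget, JobTitle, Location, OfficeNo, Project}.
{EmpID, JobTitle} is in BCNF.
{Budget, JobTitle, Location, OfficeNo, Project} is in BCNF.

{Budget, JobTitle, Location, OfficeNo, Project}; {EmpID, JobTitle}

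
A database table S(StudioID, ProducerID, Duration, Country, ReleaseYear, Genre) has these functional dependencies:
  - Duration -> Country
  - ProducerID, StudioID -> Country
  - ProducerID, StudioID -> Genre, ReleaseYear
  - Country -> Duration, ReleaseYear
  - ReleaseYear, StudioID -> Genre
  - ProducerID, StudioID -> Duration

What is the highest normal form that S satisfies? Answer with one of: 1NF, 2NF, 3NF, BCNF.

Candidate key: {ProducerID, StudioID}. Prime attributes: {ProducerID, StudioID}.
For Duration -> Country we have {Duration}⁺ = {Country, Duration, ReleaseYear}; {Duration} is not a superkey, so BCNF fails.
Duration -> Country determines the non-prime attribute {Country} from a non-superkey — 3NF is violated.
No non-prime attribute depends on a proper subset of any candidate key, so 2NF holds.

2NF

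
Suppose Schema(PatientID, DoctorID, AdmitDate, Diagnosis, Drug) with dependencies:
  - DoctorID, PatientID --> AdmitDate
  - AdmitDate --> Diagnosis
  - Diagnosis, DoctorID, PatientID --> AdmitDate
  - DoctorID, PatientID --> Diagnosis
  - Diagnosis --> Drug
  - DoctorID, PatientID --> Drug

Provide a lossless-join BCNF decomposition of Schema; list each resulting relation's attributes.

Candidate key of the original relation: {DoctorID, PatientID}.
In {AdmitDate, Diagnosis, DoctorID, Drug, PatientID}, {AdmitDate} is not a superkey ({AdmitDate}⁺ restricted to this set is {AdmitDate, Diagnosis, Drug}), so split on AdmitDate --> Diagnosis, Drug into {AdmitDate, Diagnosis, Drug} and {AdmitDate, DoctorID, PatientID}.
In {AdmitDate, Diagnosis, Drug}, {Diagnosis} is not a superkey ({Diagnosis}⁺ restricted to this set is {Diagnosis, Drug}), so split on Diagnosis --> Drug into {Diagnosis, Drug} and {AdmitDate, Diagnosis}.
{Diagnosis, Drug} is in BCNF.
{AdmitDate, Diagnosis} is in BCNF.
{AdmitDate, DoctorID, PatientID} is in BCNF.

{AdmitDate, Diagnosis}; {AdmitDate, DoctorID, PatientID}; {Diagnosis, Drug}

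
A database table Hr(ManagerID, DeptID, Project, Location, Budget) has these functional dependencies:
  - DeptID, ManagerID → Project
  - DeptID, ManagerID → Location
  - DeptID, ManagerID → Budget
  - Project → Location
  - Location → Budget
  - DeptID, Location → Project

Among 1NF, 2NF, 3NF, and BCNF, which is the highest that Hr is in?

Candidate key: {DeptID, ManagerID}. Prime attributes: {DeptID, ManagerID}.
For Project → Location we have {Project}⁺ = {Budget, Location, Project}; {Project} is not a superkey, so BCNF fails.
Project → Location determines the non-prime attribute {Location} from a non-superkey — 3NF is violated.
Checking every proper subset of each key, none determines a non-prime attribute — 2NF is satisfied.

2NF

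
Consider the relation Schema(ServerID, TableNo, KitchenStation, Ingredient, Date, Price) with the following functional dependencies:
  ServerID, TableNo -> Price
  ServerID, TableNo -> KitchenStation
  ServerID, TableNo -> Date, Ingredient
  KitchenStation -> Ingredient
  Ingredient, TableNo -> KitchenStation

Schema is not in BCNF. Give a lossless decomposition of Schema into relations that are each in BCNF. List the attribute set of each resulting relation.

{Date, KitchenStation, Price, ServerID, TableNo}; {Ingredient, KitchenStation}

Candidate key of the original relation: {ServerID, TableNo}.
Within {Date, Ingredient, KitchenStation, Price, ServerID, TableNo}: {KitchenStation}⁺ ∩ {Date, Ingredient, KitchenStation, Price, ServerID, TableNo} = {Ingredient, KitchenStation}, not the whole set, so KitchenStation -> Ingredient violates BCNF; decompose into {Ingredient, KitchenStation} and {Date, KitchenStation, Price, ServerID, TableNo}.
{Ingredient, KitchenStation} has no BCNF violation.
{Date, KitchenStation, Price, ServerID, TableNo} has no BCNF violation.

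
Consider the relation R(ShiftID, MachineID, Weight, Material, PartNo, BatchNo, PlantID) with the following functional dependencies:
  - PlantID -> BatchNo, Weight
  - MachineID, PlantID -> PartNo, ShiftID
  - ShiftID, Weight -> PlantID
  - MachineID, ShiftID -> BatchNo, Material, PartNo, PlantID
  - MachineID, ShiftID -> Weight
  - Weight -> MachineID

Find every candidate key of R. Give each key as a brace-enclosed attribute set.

{PlantID} is a candidate key since {PlantID}⁺ = {BatchNo, MachineID, Material, PartNo, PlantID, ShiftID, Weight} covers every attribute.
{MachineID, ShiftID} is a candidate key since {MachineID, ShiftID}⁺ = {BatchNo, MachineID, Material, PartNo, PlantID, ShiftID, Weight} covers every attribute.
{ShiftID, Weight} is a candidate key since {ShiftID, Weight}⁺ = {BatchNo, MachineID, Material, PartNo, PlantID, ShiftID, Weight} covers every attribute.
Any other superkey properly contains one of these, so there are no further candidate keys.

{MachineID, ShiftID}, {PlantID}, {ShiftID, Weight}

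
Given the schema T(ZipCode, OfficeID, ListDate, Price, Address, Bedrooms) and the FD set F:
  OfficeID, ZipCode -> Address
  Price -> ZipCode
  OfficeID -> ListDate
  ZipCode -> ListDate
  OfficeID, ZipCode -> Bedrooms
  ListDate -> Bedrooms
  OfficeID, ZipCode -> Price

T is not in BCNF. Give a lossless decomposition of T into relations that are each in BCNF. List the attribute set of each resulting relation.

{Address, OfficeID, Price}; {Bedrooms, ListDate}; {ListDate, ZipCode}; {Price, ZipCode}

Candidate keys of the original relation: {OfficeID, Price}, {OfficeID, ZipCode}.
Within {Address, Bedrooms, ListDate, OfficeID, Price, ZipCode}: {Price}⁺ ∩ {Address, Bedrooms, ListDate, OfficeID, Price, ZipCode} = {Bedrooms, ListDate, Price, ZipCode}, not the whole set, so Price -> Bedrooms, ListDate, ZipCode violates BCNF; decompose into {Bedrooms, ListDate, Price, ZipCode} and {Address, OfficeID, Price}.
Within {Bedrooms, ListDate, Price, ZipCode}: {ZipCode}⁺ ∩ {Bedrooms, ListDate, Price, ZipCode} = {Bedrooms, ListDate, ZipCode}, not the whole set, so ZipCode -> Bedrooms, ListDate violates BCNF; decompose into {Bedrooms, ListDate, ZipCode} and {Price, ZipCode}.
Within {Bedrooms, ListDate, ZipCode}: {ListDate}⁺ ∩ {Bedrooms, ListDate, ZipCode} = {Bedrooms, ListDate}, not the whole set, so ListDate -> Bedrooms violates BCNF; decompose into {Bedrooms, ListDate} and {ListDate, ZipCode}.
{Bedrooms, ListDate} has no BCNF violation.
{ListDate, ZipCode} has no BCNF violation.
{Price, ZipCode} has no BCNF violation.
{Address, OfficeID, Price} has no BCNF violation.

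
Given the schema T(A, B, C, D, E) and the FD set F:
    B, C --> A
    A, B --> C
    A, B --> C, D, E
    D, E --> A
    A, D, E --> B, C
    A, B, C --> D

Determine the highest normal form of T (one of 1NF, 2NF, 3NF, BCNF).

BCNF

Candidate keys: {A, B}, {B, C}, {D, E}. Prime attributes: {A, B, C, D, E}.
Every FD has a superkey on the left, so the relation is in BCNF.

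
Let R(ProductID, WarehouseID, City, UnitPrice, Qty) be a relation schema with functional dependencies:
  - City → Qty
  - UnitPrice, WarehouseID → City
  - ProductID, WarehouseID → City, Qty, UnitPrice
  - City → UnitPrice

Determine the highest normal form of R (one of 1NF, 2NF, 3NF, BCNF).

Candidate key: {ProductID, WarehouseID}. Prime attributes: {ProductID, WarehouseID}.
City → Qty breaks BCNF: {City}⁺ = {City, Qty, UnitPrice}, so {City} is not a superkey.
City → Qty determines the non-prime attribute {Qty} from a non-superkey — 3NF is violated.
Checking every proper subset of each key, none determines a non-prime attribute — 2NF is satisfied.

2NF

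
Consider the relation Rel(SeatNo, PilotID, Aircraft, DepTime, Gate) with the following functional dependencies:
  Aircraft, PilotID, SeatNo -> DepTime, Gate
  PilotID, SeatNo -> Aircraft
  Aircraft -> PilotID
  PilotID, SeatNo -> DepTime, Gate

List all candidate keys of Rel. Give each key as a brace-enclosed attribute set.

No FD produces {SeatNo}, so it must be in every candidate key.
{Aircraft, SeatNo}⁺ = {Aircraft, DepTime, Gate, PilotID, SeatNo} — all of the relation — so {Aircraft, SeatNo} is a candidate key.
{PilotID, SeatNo}⁺ = {Aircraft, DepTime, Gate, PilotID, SeatNo} — all of the relation — so {PilotID, SeatNo} is a candidate key.
Any other superkey properly contains one of these, so there are no further candidate keys.

{Aircraft, SeatNo}, {PilotID, SeatNo}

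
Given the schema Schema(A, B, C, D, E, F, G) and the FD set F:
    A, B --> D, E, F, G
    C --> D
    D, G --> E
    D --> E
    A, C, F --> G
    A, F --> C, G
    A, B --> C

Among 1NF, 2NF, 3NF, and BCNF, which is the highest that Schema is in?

Candidate key: {A, B}. Prime attributes: {A, B}.
C --> D: {C}⁺ = {C, D, E}, which is not all of the attributes, so the left side is not a superkey — BCNF is violated.
C --> D has non-prime {D} on the right and a non-superkey on the left, so 3NF fails.
Checking every proper subset of each key, none determines a non-prime attribute — 2NF is satisfied.

2NF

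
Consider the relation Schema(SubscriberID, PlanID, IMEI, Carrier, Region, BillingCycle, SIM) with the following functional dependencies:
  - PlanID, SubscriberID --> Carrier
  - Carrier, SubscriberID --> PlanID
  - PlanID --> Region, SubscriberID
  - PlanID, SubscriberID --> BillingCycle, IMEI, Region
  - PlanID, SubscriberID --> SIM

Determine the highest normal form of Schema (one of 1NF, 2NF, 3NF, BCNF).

BCNF

Candidate keys: {Carrier, SubscriberID}, {PlanID}. Prime attributes: {Carrier, PlanID, SubscriberID}.
Each dependency's left side is a superkey — BCNF holds.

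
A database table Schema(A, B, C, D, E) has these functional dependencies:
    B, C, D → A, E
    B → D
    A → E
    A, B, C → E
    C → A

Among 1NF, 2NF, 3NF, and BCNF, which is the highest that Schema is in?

Candidate key: {B, C}. Prime attributes: {B, C}.
B → D breaks BCNF: {B}⁺ = {B, D}, so {B} is not a superkey.
B → D determines the non-prime attribute {D} from a non-superkey — 3NF is violated.
The proper key subset {B} of {B, C} determines non-prime {D}, so the relation is not even in 2NF.

1NF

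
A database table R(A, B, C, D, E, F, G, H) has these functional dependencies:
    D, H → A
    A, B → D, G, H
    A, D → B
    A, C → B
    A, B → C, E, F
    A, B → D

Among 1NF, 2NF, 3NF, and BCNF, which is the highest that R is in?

BCNF

Candidate keys: {A, B}, {A, C}, {A, D}, {D, H}. Prime attributes: {A, B, C, D, H}.
Every FD has a superkey on the left, so the relation is in BCNF.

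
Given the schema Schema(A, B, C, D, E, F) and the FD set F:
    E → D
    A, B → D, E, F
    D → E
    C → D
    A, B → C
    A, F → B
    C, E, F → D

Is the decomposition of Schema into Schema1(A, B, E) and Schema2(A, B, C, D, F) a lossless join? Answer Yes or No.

Yes

The shared attributes are {A, B} and {A, B}⁺ = {A, B, C, D, E, F}.
Since Schema1 ⊆ {A, B, C, D, E, F}, the intersection is a superkey of Schema1; the decomposition is lossless.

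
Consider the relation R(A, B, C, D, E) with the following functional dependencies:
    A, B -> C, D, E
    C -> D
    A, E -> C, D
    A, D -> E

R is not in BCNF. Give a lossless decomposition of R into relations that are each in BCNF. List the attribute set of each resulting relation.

{A, B, E}; {A, C, E}; {C, D}

Candidate key of the original relation: {A, B}.
{A, B, C, D, E}: {C} determines {C, D} here but is not a superkey — split on C -> D, giving {C, D} and {A, B, C, E}.
{C, D}: every determinant is a superkey — BCNF.
{A, B, C, E}: {A, E} determines {A, C, E} here but is not a superkey — split on A, E -> C, giving {A, C, E} and {A, B, E}.
{A, C, E}: every determinant is a superkey — BCNF.
{A, B, E}: every determinant is a superkey — BCNF.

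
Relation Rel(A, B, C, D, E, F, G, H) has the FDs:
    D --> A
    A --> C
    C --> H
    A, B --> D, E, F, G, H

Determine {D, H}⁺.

{A, C, D, H}

Start with {D, H}.
D --> A applies; add {A} → now {A, D, H}.
A --> C applies; add {C} → now {A, C, D, H}.
No further FD applies.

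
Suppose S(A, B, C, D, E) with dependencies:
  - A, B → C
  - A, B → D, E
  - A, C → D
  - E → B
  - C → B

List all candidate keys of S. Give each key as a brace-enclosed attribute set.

{A, B}, {A, C}, {A, E}

No FD produces {A}, so it must be in every candidate key.
{A, B}⁺ = {A, B, C, D, E}, which is every attribute, so {A, B} is a candidate key.
{A, C}⁺ = {A, B, C, D, E}, which is every attribute, so {A, C} is a candidate key.
{A, E}⁺ = {A, B, C, D, E}, which is every attribute, so {A, E} is a candidate key.
No proper subset of any of these is a key, and no other minimal superkey exists.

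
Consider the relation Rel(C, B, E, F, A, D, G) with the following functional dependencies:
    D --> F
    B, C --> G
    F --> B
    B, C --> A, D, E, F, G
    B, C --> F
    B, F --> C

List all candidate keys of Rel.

{B, C}, {D}, {F}

{D}⁺ = {A, B, C, D, E, F, G}, which is every attribute, so {D} is a candidate key.
{F}⁺ = {A, B, C, D, E, F, G}, which is every attribute, so {F} is a candidate key.
{B, C}⁺ = {A, B, C, D, E, F, G}, which is every attribute, so {B, C} is a candidate key.
No proper subset of any of these is a key, and no other minimal superkey exists.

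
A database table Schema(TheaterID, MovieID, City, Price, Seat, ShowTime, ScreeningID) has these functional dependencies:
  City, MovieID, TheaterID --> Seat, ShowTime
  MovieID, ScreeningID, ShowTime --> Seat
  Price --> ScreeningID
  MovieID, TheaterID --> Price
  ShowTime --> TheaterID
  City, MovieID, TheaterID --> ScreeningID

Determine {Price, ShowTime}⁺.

Start with {Price, ShowTime}.
Price --> ScreeningID applies; add {ScreeningID} → now {Price, ScreeningID, ShowTime}.
ShowTime --> TheaterID applies; add {TheaterID} → now {Price, ScreeningID, ShowTime, TheaterID}.
No further FD applies.

{Price, ScreeningID, ShowTime, TheaterID}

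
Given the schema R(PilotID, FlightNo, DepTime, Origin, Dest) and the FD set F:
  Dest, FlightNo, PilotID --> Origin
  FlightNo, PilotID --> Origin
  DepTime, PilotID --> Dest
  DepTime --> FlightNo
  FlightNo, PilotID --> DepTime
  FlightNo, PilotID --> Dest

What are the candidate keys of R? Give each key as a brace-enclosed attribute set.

{DepTime, PilotID}, {FlightNo, PilotID}

No FD produces {PilotID}, so it must be in every candidate key.
{DepTime, PilotID}⁺ = {DepTime, Dest, FlightNo, Origin, PilotID}, which is every attribute, so {DepTime, PilotID} is a candidate key.
{FlightNo, PilotID}⁺ = {DepTime, Dest, FlightNo, Origin, PilotID}, which is every attribute, so {FlightNo, PilotID} is a candidate key.
Any other superkey properly contains one of these, so there are no further candidate keys.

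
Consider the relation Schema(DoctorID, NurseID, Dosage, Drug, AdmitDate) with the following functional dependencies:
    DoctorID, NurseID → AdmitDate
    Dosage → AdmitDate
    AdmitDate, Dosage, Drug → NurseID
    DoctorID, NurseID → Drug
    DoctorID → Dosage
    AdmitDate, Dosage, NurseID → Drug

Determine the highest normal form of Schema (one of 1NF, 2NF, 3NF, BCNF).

1NF

Candidate keys: {DoctorID, Drug}, {DoctorID, NurseID}. Prime attributes: {DoctorID, Drug, NurseID}.
Dosage → AdmitDate: {Dosage}⁺ = {AdmitDate, Dosage}, which is not all of the attributes, so the left side is not a superkey — BCNF is violated.
Dosage → AdmitDate determines the non-prime attribute {AdmitDate} from a non-superkey — 3NF is violated.
{DoctorID} is a proper subset of the key {DoctorID, Drug}, and {DoctorID}⁺ contains the non-prime attributes {AdmitDate, Dosage} — a partial dependency, so 2NF is violated.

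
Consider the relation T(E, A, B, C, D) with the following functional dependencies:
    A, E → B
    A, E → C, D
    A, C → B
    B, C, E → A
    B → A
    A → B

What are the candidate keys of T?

{E} never appears on the right of any FD, so every key must include it.
Closure of {A, E} is {A, B, C, D, E}, the whole schema; {A, E} is a candidate key.
Closure of {B, E} is {A, B, C, D, E}, the whole schema; {B, E} is a candidate key.
No proper subset of any of these is a key, and no other minimal superkey exists.

{A, E}, {B, E}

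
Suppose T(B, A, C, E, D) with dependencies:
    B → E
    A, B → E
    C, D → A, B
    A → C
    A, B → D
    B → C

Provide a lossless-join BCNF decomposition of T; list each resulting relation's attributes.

{A, B, D}; {B, C, E}

Candidate keys of the original relation: {A, B}, {A, D}, {B, D}, {C, D}.
In {A, B, C, D, E}, {B} is not a superkey ({B}⁺ restricted to this set is {B, C, E}), so split on B → C, E into {B, C, E} and {A, B, D}.
{B, C, E} is in BCNF.
{A, B, D} is in BCNF.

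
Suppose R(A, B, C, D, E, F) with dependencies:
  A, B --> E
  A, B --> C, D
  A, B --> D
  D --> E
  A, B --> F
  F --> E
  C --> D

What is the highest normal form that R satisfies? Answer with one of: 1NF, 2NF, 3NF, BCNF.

2NF

Candidate key: {A, B}. Prime attributes: {A, B}.
For D --> E we have {D}⁺ = {D, E}; {D} is not a superkey, so BCNF fails.
Because {E} is non-prime and the left side of D --> E is not a superkey, the relation is not in 3NF.
No proper subset of a key has a non-prime attribute in its closure, so there is no partial dependency; 2NF holds.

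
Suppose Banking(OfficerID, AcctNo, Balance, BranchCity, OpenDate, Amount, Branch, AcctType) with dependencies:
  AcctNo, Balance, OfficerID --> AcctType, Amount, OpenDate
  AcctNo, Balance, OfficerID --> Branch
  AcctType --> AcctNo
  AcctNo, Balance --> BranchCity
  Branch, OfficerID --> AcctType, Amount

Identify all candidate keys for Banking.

{Balance, OfficerID} never appear on the right of any FD, so every key must include all of them.
Closure of {AcctNo, Balance, OfficerID} is {AcctNo, AcctType, Amount, Balance, Branch, BranchCity, OfficerID, OpenDate}, the whole schema; {AcctNo, Balance, OfficerID} is a candidate key.
Closure of {AcctType, Balance, OfficerID} is {AcctNo, AcctType, Amount, Balance, Branch, BranchCity, OfficerID, OpenDate}, the whole schema; {AcctType, Balance, OfficerID} is a candidate key.
Closure of {Balance, Branch, OfficerID} is {AcctNo, AcctType, Amount, Balance, Branch, BranchCity, OfficerID, OpenDate}, the whole schema; {Balance, Branch, OfficerID} is a candidate key.
These are minimal and exhaustive — every other superkey contains one of them.

{AcctNo, Balance, OfficerID}, {AcctType, Balance, OfficerID}, {Balance, Branch, OfficerID}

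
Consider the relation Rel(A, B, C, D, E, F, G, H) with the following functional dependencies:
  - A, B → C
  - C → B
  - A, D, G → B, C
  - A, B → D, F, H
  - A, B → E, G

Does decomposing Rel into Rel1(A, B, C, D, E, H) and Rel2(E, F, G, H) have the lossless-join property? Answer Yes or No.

Rel1 ∩ Rel2 = {E, H}; its closure under F is {E, H}.
Neither Rel1 nor Rel2 is contained in that closure, so the decomposition is lossy.

No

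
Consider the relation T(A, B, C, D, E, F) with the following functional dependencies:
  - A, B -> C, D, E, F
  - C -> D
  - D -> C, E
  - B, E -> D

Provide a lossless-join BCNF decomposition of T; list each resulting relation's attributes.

{A, B, C, F}; {C, D, E}

Candidate key of the original relation: {A, B}.
{A, B, C, D, E, F}: {C} determines {C, D, E} here but is not a superkey — split on C -> D, E, giving {C, D, E} and {A, B, C, F}.
{C, D, E}: every determinant is a superkey — BCNF.
{A, B, C, F}: every determinant is a superkey — BCNF.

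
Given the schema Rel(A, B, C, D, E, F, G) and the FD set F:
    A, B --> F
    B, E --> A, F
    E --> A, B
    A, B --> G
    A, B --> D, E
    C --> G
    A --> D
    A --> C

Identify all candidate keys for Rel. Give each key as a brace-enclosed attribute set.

{A, B}, {E}

{E} is a candidate key since {E}⁺ = {A, B, C, D, E, F, G} covers every attribute.
{A, B} is a candidate key since {A, B}⁺ = {A, B, C, D, E, F, G} covers every attribute.
Any other superkey properly contains one of these, so there are no further candidate keys.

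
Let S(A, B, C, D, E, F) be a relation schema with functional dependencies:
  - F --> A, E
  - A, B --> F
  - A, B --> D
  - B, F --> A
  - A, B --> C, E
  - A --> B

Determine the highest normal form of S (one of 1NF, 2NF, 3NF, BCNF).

BCNF

Candidate keys: {A}, {F}. Prime attributes: {A, F}.
Each dependency's left side is a superkey — BCNF holds.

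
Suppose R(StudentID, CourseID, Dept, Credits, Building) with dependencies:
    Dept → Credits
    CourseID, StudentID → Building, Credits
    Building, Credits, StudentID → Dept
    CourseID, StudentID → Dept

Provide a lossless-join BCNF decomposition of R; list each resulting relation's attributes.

Candidate key of the original relation: {CourseID, StudentID}.
Within {Building, CourseID, Credits, Dept, StudentID}: {Dept}⁺ ∩ {Building, CourseID, Credits, Dept, StudentID} = {Credits, Dept}, not the whole set, so Dept → Credits violates BCNF; decompose into {Credits, Dept} and {Building, CourseID, Dept, StudentID}.
{Credits, Dept} has no BCNF violation.
{Building, CourseID, Dept, StudentID} has no BCNF violation.

{Building, CourseID, Dept, StudentID}; {Credits, Dept}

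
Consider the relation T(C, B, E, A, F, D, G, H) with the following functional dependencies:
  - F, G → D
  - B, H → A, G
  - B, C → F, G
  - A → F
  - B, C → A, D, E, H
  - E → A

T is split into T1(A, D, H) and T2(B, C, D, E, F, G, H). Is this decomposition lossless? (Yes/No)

Common attributes: {D, H}; their closure is {D, H}.
Neither T1 nor T2 is contained in that closure, so the decomposition is lossy.

No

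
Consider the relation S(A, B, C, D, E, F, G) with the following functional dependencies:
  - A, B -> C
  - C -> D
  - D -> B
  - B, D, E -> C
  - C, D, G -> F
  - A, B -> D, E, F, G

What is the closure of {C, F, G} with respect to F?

{B, C, D, F, G}

Start with {C, F, G}.
C -> D applies; add {D} → now {C, D, F, G}.
D -> B applies; add {B} → now {B, C, D, F, G}.
No further FD applies.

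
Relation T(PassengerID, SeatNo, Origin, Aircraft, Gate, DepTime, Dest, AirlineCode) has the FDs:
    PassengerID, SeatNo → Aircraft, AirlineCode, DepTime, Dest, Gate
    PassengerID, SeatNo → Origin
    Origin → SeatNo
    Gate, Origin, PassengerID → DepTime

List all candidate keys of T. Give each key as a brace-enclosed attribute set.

{Origin, PassengerID}, {PassengerID, SeatNo}

Attributes never on any right-hand side: {PassengerID} — every candidate key must contain it.
{Origin, PassengerID} is a candidate key since {Origin, PassengerID}⁺ = {Aircraft, AirlineCode, DepTime, Dest, Gate, Origin, PassengerID, SeatNo} covers every attribute.
{PassengerID, SeatNo} is a candidate key since {PassengerID, SeatNo}⁺ = {Aircraft, AirlineCode, DepTime, Dest, Gate, Origin, PassengerID, SeatNo} covers every attribute.
These are minimal and exhaustive — every other superkey contains one of them.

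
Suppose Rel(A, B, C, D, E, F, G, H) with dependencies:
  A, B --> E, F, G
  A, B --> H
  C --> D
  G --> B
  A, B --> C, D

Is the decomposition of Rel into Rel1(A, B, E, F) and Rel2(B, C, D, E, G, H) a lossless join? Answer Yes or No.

No

Rel1 ∩ Rel2 = {B, E}; its closure under F is {B, E}.
The closure covers neither Rel1 nor Rel2 entirely; the join is not lossless.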